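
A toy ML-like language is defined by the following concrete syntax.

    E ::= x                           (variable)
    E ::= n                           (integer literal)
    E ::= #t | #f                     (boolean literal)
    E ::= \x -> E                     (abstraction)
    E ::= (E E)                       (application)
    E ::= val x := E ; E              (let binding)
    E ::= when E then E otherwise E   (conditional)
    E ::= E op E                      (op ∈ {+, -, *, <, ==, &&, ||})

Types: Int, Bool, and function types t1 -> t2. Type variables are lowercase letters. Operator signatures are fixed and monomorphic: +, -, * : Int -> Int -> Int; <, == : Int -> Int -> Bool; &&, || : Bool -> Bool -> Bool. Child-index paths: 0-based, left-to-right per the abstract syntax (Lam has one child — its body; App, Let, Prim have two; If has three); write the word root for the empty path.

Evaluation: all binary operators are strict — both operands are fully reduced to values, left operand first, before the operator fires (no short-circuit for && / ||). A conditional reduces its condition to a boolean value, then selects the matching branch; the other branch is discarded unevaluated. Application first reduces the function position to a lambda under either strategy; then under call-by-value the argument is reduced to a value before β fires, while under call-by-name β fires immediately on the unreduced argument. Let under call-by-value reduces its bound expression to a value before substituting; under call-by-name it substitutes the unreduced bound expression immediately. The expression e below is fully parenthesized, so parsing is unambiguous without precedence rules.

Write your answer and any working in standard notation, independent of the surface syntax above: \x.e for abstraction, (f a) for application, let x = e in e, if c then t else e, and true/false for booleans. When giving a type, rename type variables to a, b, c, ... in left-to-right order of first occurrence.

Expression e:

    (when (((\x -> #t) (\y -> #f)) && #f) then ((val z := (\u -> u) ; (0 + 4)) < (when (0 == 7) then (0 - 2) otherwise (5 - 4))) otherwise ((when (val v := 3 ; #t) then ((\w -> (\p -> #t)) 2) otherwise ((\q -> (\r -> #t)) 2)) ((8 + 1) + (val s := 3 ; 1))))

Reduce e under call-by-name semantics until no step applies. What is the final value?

Answer: true

Working:
step 0: (if (((\x.true) (\y.false)) && false) then ((let z = (\u.u) in (0 + 4)) < (if (0 == 7) then (0 - 2) else (5 - 4))) else ((if (let v = 3 in true) then ((\w.(\p.true)) 2) else ((\q.(\r.true)) 2)) ((8 + 1) + (let s = 3 in 1))))
step 1: [beta@0.0] (if (true && false) then ((let z = (\u.u) in (0 + 4)) < (if (0 == 7) then (0 - 2) else (5 - 4))) else ((if (let v = 3 in true) then ((\w.(\p.true)) 2) else ((\q.(\r.true)) 2)) ((8 + 1) + (let s = 3 in 1))))
step 2: [delta@0] (if false then ((let z = (\u.u) in (0 + 4)) < (if (0 == 7) then (0 - 2) else (5 - 4))) else ((if (let v = 3 in true) then ((\w.(\p.true)) 2) else ((\q.(\r.true)) 2)) ((8 + 1) + (let s = 3 in 1))))
step 3: [if@root] ((if (let v = 3 in true) then ((\w.(\p.true)) 2) else ((\q.(\r.true)) 2)) ((8 + 1) + (let s = 3 in 1)))
step 4: [let@0.0] ((if true then ((\w.(\p.true)) 2) else ((\q.(\r.true)) 2)) ((8 + 1) + (let s = 3 in 1)))
step 5: [if@0] (((\w.(\p.true)) 2) ((8 + 1) + (let s = 3 in 1)))
step 6: [beta@0] ((\p.true) ((8 + 1) + (let s = 3 in 1)))
step 7: [beta@root] true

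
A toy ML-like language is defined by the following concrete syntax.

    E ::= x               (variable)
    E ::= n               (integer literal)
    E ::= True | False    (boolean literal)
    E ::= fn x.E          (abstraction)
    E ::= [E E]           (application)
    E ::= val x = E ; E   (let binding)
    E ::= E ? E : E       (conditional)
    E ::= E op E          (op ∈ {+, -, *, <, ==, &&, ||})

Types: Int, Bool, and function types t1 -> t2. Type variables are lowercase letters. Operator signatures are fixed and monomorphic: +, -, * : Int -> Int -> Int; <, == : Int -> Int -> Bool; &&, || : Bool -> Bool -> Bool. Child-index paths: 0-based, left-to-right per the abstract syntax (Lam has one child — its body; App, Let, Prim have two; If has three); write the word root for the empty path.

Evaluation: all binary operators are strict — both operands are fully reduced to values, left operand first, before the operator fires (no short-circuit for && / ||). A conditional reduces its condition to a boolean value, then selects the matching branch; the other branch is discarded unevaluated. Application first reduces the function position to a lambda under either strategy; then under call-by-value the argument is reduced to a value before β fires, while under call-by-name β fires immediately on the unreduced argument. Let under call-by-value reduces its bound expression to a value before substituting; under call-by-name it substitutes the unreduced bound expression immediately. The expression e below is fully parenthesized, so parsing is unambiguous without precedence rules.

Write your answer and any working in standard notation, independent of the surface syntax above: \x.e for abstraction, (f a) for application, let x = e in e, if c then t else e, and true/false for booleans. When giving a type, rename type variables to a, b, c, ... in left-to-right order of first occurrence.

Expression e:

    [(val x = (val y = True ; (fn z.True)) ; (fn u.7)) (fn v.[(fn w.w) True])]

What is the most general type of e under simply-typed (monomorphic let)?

Derivation:
let y : Bool
\z._ : a -> Bool
let x : a -> Bool
\u._ : b -> Int
w : d
\w._ : d -> d
  unify d -> d ~ Bool -> e
  unify d ~ Bool
  unify Bool ~ e
_ _ : Bool
\v._ : c -> Bool
  unify b -> Int ~ (c -> Bool) -> f
  unify b ~ c -> Bool
  unify Int ~ f
_ _ : Int

Answer: Int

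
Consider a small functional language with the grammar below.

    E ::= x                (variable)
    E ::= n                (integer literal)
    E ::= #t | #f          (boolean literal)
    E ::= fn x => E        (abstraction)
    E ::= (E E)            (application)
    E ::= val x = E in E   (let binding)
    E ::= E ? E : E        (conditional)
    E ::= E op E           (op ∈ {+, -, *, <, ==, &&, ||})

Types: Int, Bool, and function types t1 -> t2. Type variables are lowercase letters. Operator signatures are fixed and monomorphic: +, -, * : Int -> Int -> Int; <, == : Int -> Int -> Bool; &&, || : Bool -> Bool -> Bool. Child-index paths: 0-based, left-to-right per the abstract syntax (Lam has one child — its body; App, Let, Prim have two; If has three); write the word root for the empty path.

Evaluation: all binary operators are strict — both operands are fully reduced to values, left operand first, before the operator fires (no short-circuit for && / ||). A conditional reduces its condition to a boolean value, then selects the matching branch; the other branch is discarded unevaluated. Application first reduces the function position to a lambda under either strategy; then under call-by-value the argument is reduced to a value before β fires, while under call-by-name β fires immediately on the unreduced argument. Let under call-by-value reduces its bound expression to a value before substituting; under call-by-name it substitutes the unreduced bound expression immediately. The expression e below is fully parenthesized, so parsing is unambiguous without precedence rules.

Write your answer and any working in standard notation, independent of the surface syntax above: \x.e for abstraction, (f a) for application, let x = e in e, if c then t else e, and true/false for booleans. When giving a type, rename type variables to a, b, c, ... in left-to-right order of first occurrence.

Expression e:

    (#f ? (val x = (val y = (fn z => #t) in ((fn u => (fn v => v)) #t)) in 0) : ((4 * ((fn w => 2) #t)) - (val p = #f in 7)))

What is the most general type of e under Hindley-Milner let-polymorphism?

Answer: Int

Working:
  unify Bool ~ Bool
\z._ : a -> Bool
let y : forall. a -> Bool
v : c
\v._ : c -> c
\u._ : b -> c -> c
  unify b -> c -> c ~ Bool -> d
  unify b ~ Bool
  unify c -> c ~ d
_ _ : c -> c
let x : forall. c -> c
  unify Int ~ Int
\w._ : e -> Int
  unify e -> Int ~ Bool -> f
  unify e ~ Bool
  unify Int ~ f
_ _ : Int
  unify Int ~ Int
  unify Int ~ Int
let p : Bool
  unify Int ~ Int
  unify Int ~ Int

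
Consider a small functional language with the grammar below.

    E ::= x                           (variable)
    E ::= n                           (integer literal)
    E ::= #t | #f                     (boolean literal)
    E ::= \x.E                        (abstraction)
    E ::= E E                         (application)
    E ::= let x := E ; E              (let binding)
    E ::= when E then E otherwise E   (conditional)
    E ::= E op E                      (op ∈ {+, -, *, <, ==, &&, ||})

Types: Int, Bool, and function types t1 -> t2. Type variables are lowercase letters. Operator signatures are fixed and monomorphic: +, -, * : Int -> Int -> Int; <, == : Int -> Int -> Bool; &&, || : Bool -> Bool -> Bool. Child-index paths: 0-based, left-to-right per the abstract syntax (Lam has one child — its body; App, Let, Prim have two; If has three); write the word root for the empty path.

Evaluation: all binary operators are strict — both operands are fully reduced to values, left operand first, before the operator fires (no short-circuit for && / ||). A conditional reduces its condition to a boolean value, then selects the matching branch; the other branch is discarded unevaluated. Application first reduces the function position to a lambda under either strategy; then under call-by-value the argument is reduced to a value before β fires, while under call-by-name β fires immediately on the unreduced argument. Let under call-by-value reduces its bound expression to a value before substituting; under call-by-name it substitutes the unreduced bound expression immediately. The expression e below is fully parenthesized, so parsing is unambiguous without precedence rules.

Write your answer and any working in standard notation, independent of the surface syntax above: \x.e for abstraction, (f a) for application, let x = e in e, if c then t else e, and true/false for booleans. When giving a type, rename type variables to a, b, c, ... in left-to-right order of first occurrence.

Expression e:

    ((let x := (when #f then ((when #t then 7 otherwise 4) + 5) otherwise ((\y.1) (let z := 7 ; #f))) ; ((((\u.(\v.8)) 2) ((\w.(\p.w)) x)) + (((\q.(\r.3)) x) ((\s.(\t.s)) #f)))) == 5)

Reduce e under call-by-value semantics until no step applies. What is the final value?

Working:
step 0: ((let x = (if false then ((if true then 7 else 4) + 5) else ((\y.1) (let z = 7 in false))) in ((((\u.(\v.8)) 2) ((\w.(\p.w)) x)) + (((\q.(\r.3)) x) ((\s.(\t.s)) false)))) == 5)
step 1: [if@0.0] ((let x = ((\y.1) (let z = 7 in false)) in ((((\u.(\v.8)) 2) ((\w.(\p.w)) x)) + (((\q.(\r.3)) x) ((\s.(\t.s)) false)))) == 5)
step 2: [let@0.0.1] ((let x = ((\y.1) false) in ((((\u.(\v.8)) 2) ((\w.(\p.w)) x)) + (((\q.(\r.3)) x) ((\s.(\t.s)) false)))) == 5)
step 3: [beta@0.0] ((let x = 1 in ((((\u.(\v.8)) 2) ((\w.(\p.w)) x)) + (((\q.(\r.3)) x) ((\s.(\t.s)) false)))) == 5)
step 4: [let@0] (((((\u.(\v.8)) 2) ((\w.(\p.w)) 1)) + (((\q.(\r.3)) 1) ((\s.(\t.s)) false))) == 5)
step 5: [beta@0.0.0] ((((\v.8) ((\w.(\p.w)) 1)) + (((\q.(\r.3)) 1) ((\s.(\t.s)) false))) == 5)
step 6: [beta@0.0.1] ((((\v.8) (\p.1)) + (((\q.(\r.3)) 1) ((\s.(\t.s)) false))) == 5)
step 7: [beta@0.0] ((8 + (((\q.(\r.3)) 1) ((\s.(\t.s)) false))) == 5)
step 8: [beta@0.1.0] ((8 + ((\r.3) ((\s.(\t.s)) false))) == 5)
step 9: [beta@0.1.1] ((8 + ((\r.3) (\t.false))) == 5)
step 10: [beta@0.1] ((8 + 3) == 5)
step 11: [delta@0] (11 == 5)
step 12: [delta@root] false

Answer: false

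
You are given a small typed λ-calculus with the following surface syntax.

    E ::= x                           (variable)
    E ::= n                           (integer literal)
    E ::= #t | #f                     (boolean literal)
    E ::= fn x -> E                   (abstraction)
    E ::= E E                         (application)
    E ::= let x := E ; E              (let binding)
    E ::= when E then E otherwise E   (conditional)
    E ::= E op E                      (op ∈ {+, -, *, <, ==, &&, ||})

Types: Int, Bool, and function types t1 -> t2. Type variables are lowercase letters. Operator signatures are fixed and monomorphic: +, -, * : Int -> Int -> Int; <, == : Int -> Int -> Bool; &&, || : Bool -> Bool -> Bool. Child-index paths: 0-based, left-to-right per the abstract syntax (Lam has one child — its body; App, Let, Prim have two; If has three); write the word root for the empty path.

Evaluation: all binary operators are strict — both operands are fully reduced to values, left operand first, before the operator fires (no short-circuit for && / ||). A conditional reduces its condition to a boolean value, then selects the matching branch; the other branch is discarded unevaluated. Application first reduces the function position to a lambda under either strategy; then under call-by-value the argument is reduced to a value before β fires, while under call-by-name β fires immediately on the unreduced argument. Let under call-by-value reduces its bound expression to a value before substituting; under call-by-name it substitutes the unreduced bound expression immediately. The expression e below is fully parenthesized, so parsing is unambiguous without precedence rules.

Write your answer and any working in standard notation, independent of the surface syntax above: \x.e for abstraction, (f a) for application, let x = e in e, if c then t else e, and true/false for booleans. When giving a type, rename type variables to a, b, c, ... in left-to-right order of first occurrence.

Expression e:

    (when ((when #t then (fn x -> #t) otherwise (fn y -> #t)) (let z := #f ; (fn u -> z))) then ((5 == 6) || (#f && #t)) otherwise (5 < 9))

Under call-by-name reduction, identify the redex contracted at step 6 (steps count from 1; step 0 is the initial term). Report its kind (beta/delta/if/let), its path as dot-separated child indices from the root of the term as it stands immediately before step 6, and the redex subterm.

Answer: delta at root : (false || false)

Derivation:
step 0: (if ((if true then (\x.true) else (\y.true)) (let z = false in (\u.z))) then ((5 == 6) || (false && true)) else (5 < 9))
step 1: [if@0.0] (if ((\x.true) (let z = false in (\u.z))) then ((5 == 6) || (false && true)) else (5 < 9))
step 2: [beta@0] (if true then ((5 == 6) || (false && true)) else (5 < 9))
step 3: [if@root] ((5 == 6) || (false && true))
step 4: [delta@0] (false || (false && true))
step 5: [delta@1] (false || false)
step 6: [delta@root] false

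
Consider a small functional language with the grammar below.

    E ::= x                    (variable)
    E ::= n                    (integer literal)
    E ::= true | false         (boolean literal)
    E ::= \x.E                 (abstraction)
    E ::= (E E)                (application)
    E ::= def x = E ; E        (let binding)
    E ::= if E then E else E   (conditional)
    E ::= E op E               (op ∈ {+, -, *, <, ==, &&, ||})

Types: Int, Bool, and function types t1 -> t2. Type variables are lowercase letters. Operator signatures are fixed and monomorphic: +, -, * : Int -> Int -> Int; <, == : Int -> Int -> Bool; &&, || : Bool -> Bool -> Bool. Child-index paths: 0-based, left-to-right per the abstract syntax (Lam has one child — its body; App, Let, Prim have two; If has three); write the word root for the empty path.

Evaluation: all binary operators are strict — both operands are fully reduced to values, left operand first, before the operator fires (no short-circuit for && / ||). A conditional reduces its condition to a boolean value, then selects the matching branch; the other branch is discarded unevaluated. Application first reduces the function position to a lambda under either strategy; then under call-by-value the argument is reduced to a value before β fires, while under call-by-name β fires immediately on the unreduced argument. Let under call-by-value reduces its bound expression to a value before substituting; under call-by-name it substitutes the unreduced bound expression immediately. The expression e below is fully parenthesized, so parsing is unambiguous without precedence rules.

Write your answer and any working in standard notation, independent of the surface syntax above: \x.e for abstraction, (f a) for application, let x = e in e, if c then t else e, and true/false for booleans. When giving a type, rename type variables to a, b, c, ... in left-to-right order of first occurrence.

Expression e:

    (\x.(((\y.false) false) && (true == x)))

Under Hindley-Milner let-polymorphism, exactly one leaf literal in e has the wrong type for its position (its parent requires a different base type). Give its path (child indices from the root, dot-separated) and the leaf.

Answer: 0.1.0 : true

Working:
\y._ : b -> Bool
  unify b -> Bool ~ Bool -> c
  unify b ~ Bool
  unify Bool ~ c
_ _ : Bool
  unify Bool ~ Bool
  unify Bool ~ Int
  FAIL: mismatch Bool ~ Int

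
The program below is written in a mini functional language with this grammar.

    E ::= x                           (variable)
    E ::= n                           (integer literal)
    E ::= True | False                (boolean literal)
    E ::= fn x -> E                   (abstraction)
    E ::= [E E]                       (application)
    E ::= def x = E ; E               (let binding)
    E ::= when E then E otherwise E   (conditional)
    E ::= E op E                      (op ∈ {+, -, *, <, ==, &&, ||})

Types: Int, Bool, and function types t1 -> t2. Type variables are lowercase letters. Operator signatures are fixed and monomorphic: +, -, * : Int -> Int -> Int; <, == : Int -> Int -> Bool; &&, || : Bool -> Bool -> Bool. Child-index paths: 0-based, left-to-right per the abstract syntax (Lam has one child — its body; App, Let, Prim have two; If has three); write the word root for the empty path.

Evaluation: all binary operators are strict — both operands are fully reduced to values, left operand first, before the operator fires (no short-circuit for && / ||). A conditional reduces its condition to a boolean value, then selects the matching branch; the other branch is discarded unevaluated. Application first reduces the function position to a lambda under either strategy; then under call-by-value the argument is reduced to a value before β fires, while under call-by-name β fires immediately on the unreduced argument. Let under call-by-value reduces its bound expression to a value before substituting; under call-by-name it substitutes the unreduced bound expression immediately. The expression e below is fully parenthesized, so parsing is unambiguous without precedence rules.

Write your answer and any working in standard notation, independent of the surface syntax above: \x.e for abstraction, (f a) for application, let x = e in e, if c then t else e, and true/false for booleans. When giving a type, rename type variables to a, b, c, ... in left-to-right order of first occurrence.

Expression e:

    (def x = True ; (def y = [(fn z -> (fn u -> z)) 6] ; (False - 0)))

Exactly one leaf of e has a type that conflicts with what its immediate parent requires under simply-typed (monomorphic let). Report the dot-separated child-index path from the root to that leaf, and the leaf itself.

Answer: 1.1.0 : false

Derivation:
let x : Bool
z : a
\u._ : b -> a
\z._ : a -> b -> a
  unify a -> b -> a ~ Int -> c
  unify a ~ Int
  unify b -> Int ~ c
_ _ : b -> Int
let y : b -> Int
  unify Bool ~ Int
  FAIL: mismatch Bool ~ Int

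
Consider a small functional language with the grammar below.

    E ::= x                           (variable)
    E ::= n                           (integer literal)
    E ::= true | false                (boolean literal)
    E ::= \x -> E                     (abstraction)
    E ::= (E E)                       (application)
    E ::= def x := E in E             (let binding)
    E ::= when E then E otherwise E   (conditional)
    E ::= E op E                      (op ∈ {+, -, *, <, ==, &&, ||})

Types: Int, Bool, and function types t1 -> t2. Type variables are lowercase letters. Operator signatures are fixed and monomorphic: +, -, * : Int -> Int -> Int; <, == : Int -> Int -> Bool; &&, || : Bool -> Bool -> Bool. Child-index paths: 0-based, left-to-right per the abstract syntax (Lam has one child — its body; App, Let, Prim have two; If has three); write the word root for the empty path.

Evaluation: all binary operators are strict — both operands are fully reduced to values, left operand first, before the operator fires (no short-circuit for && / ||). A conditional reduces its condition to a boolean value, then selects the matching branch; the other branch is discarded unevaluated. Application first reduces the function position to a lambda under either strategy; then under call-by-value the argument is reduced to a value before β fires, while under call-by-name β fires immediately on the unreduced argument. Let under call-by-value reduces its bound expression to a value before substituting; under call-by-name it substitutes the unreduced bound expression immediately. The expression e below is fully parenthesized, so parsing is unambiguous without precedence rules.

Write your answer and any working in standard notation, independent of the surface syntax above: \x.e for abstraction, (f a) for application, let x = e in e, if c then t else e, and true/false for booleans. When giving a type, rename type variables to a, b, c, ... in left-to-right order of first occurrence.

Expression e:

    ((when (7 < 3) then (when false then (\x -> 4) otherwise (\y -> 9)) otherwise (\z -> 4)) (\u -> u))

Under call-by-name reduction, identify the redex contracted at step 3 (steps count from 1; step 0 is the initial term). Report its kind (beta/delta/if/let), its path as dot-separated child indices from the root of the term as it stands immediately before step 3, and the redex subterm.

Answer: beta at root : ((\z.4) (\u.u))

Working:
step 0: ((if (7 < 3) then (if false then (\x.4) else (\y.9)) else (\z.4)) (\u.u))
step 1: [delta@0.0] ((if false then (if false then (\x.4) else (\y.9)) else (\z.4)) (\u.u))
step 2: [if@0] ((\z.4) (\u.u))
step 3: [beta@root] 4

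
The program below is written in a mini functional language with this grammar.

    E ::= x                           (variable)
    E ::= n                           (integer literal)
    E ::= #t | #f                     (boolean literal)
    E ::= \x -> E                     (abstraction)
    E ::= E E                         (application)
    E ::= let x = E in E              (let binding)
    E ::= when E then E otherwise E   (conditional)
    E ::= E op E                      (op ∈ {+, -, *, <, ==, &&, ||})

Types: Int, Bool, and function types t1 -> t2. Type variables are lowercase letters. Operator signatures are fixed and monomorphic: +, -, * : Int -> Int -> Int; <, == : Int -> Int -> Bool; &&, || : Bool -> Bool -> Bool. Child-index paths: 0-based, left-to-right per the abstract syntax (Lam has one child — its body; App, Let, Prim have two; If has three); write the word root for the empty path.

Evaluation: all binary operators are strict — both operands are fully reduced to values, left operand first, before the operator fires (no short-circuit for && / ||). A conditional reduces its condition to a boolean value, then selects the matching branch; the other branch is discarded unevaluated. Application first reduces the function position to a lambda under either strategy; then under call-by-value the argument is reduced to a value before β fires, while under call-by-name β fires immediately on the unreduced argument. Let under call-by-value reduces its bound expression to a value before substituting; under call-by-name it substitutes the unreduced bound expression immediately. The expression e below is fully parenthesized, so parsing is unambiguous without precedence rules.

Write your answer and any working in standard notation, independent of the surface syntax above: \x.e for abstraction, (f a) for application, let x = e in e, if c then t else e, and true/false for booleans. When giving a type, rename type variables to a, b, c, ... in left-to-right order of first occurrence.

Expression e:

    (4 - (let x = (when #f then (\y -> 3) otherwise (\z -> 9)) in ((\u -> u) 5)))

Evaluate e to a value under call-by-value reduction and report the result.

Working:
step 0: (4 - (let x = (if false then (\y.3) else (\z.9)) in ((\u.u) 5)))
step 1: [if@1.0] (4 - (let x = (\z.9) in ((\u.u) 5)))
step 2: [let@1] (4 - ((\u.u) 5))
step 3: [beta@1] (4 - 5)
step 4: [delta@root] -1

Answer: -1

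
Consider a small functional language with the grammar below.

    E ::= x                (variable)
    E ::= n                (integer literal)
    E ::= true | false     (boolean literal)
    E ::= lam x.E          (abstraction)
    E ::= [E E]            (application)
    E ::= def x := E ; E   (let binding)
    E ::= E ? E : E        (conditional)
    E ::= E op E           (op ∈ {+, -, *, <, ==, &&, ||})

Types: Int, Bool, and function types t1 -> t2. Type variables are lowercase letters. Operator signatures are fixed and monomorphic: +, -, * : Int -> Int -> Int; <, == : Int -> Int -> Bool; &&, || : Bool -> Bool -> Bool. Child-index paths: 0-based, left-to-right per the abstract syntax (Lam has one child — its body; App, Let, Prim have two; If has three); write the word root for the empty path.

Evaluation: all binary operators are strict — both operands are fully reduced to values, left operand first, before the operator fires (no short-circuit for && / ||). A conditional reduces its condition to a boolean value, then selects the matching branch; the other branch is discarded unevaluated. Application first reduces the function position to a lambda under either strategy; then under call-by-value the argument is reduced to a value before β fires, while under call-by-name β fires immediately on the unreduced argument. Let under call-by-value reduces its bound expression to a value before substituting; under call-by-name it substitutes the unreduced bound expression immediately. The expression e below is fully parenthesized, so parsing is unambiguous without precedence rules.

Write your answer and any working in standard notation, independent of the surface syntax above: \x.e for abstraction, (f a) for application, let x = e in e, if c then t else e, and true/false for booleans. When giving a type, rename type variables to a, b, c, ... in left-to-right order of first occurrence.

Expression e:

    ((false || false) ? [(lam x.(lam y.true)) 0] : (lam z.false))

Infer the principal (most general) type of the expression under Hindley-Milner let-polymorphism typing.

Derivation:
  unify Bool ~ Bool
  unify Bool ~ Bool
  unify Bool ~ Bool
\y._ : b -> Bool
\x._ : a -> b -> Bool
  unify a -> b -> Bool ~ Int -> c
  unify a ~ Int
  unify b -> Bool ~ c
_ _ : b -> Bool
\z._ : d -> Bool
  unify b -> Bool ~ d -> Bool
  unify b ~ d
  unify Bool ~ Bool

Answer: a -> Bool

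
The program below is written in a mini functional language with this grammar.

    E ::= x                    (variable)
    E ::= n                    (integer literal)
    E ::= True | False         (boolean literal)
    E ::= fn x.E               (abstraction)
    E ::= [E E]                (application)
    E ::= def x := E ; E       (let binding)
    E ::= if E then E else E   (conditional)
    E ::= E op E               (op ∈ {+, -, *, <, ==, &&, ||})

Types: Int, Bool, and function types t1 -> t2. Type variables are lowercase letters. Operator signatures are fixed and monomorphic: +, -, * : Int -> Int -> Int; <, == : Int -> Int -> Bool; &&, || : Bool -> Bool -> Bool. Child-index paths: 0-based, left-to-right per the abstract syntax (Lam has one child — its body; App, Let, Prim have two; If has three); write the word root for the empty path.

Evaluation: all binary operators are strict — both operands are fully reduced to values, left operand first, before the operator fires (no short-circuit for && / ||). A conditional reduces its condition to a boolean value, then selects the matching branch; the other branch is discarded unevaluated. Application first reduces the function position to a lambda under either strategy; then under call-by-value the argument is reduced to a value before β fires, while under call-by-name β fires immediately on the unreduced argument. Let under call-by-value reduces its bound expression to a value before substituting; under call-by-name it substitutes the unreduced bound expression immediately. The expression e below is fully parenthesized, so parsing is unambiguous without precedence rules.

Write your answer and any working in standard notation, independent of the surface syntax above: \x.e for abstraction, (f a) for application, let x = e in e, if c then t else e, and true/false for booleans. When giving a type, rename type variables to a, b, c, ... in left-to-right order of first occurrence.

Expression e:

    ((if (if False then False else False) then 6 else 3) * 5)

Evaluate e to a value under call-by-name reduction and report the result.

Answer: 15

Working:
step 0: ((if (if false then false else false) then 6 else 3) * 5)
step 1: [if@0.0] ((if false then 6 else 3) * 5)
step 2: [if@0] (3 * 5)
step 3: [delta@root] 15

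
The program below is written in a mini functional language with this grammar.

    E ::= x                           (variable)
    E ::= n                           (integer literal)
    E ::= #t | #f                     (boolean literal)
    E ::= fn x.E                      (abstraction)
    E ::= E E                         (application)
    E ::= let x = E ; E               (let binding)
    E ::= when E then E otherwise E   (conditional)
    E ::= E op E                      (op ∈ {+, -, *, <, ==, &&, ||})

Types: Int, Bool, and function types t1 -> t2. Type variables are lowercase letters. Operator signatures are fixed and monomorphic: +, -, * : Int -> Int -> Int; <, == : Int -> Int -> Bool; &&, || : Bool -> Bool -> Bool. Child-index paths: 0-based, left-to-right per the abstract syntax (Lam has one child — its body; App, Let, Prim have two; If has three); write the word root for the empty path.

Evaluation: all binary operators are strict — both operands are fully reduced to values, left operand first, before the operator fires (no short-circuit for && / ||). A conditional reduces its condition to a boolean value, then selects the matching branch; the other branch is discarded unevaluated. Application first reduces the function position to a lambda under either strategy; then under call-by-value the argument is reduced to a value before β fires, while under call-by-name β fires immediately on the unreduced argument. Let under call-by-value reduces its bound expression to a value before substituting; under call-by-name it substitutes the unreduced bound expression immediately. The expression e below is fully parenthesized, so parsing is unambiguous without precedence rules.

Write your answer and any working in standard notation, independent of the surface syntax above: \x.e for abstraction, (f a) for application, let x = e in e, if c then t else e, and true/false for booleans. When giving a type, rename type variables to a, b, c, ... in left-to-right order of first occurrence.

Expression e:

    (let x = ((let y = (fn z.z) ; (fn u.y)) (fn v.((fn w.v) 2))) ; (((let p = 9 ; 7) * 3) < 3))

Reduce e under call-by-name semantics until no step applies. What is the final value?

Working:
step 0: (let x = ((let y = (\z.z) in (\u.y)) (\v.((\w.v) 2))) in (((let p = 9 in 7) * 3) < 3))
step 1: [let@root] (((let p = 9 in 7) * 3) < 3)
step 2: [let@0.0] ((7 * 3) < 3)
step 3: [delta@0] (21 < 3)
step 4: [delta@root] false

Answer: false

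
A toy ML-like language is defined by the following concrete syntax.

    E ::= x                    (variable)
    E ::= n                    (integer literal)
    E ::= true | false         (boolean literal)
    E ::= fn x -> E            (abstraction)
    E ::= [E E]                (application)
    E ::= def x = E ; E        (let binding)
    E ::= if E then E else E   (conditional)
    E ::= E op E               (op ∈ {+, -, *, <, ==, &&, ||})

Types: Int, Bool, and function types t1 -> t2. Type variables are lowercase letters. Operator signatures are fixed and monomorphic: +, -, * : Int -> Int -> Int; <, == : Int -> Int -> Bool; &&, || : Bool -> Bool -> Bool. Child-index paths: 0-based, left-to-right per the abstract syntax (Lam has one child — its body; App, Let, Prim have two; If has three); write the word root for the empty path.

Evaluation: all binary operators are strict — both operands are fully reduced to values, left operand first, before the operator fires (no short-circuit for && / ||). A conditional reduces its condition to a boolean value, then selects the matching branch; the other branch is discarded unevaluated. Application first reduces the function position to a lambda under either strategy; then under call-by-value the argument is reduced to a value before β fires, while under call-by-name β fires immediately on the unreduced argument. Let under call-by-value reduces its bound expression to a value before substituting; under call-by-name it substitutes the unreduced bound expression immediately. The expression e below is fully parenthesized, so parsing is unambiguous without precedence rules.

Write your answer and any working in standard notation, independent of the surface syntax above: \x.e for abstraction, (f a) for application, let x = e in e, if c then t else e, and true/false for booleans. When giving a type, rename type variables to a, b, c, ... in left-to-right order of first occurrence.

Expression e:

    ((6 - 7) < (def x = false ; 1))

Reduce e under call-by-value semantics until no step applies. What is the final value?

Working:
step 0: ((6 - 7) < (let x = false in 1))
step 1: [delta@0] (-1 < (let x = false in 1))
step 2: [let@1] (-1 < 1)
step 3: [delta@root] true

Answer: true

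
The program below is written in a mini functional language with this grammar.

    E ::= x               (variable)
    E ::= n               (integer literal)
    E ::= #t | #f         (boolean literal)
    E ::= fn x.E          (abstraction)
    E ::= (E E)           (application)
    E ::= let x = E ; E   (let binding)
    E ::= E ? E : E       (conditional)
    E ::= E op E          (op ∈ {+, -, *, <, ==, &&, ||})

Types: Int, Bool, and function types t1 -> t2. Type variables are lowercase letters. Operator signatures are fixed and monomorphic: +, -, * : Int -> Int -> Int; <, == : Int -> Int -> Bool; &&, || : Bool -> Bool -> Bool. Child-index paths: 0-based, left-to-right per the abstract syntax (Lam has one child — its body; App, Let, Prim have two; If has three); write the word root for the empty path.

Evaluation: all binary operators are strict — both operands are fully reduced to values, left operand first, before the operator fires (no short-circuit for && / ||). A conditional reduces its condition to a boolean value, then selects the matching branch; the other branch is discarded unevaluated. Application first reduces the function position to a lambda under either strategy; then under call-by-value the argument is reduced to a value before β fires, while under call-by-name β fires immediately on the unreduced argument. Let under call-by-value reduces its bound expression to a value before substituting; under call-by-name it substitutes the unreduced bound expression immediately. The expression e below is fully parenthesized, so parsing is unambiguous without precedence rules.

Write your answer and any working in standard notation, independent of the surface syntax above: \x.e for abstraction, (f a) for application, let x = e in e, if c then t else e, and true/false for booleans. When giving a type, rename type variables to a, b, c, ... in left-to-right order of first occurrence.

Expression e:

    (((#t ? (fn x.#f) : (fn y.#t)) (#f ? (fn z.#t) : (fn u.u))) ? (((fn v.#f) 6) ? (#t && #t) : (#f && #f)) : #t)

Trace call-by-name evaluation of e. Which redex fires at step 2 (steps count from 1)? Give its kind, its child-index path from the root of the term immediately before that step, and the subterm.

Answer: beta at 0 : ((\x.false) (if false then (\z.true) else (\u.u)))

Trace:
step 0: (if ((if true then (\x.false) else (\y.true)) (if false then (\z.true) else (\u.u))) then (if ((\v.false) 6) then (true && true) else (false && false)) else true)
step 1: [if@0.0] (if ((\x.false) (if false then (\z.true) else (\u.u))) then (if ((\v.false) 6) then (true && true) else (false && false)) else true)
step 2: [beta@0] (if false then (if ((\v.false) 6) then (true && true) else (false && false)) else true)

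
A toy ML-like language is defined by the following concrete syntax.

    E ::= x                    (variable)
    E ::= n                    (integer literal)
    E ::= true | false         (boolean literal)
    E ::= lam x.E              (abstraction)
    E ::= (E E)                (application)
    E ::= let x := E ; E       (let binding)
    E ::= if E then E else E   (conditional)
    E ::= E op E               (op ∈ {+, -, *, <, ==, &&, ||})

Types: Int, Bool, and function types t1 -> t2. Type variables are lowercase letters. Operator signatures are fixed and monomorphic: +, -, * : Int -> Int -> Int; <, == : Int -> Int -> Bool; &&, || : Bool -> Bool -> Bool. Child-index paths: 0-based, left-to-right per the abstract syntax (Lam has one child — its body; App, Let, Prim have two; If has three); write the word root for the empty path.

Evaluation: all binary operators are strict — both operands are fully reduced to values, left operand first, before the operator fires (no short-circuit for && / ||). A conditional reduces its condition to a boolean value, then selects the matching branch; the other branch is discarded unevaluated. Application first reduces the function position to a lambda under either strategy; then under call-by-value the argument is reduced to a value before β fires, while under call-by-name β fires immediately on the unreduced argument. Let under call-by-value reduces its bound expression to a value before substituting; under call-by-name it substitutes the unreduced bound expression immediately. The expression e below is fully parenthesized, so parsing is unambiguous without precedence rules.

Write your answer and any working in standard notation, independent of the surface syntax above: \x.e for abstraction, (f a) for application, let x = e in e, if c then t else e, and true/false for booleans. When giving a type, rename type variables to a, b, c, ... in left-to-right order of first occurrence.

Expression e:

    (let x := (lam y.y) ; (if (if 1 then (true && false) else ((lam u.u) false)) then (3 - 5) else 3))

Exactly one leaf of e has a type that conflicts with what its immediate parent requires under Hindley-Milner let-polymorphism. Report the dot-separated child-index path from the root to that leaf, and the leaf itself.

Trace:
y : a
\y._ : a -> a
let x : forall. a -> a
  unify Int ~ Bool
  FAIL: mismatch Int ~ Bool

Answer: 1.0.0 : 1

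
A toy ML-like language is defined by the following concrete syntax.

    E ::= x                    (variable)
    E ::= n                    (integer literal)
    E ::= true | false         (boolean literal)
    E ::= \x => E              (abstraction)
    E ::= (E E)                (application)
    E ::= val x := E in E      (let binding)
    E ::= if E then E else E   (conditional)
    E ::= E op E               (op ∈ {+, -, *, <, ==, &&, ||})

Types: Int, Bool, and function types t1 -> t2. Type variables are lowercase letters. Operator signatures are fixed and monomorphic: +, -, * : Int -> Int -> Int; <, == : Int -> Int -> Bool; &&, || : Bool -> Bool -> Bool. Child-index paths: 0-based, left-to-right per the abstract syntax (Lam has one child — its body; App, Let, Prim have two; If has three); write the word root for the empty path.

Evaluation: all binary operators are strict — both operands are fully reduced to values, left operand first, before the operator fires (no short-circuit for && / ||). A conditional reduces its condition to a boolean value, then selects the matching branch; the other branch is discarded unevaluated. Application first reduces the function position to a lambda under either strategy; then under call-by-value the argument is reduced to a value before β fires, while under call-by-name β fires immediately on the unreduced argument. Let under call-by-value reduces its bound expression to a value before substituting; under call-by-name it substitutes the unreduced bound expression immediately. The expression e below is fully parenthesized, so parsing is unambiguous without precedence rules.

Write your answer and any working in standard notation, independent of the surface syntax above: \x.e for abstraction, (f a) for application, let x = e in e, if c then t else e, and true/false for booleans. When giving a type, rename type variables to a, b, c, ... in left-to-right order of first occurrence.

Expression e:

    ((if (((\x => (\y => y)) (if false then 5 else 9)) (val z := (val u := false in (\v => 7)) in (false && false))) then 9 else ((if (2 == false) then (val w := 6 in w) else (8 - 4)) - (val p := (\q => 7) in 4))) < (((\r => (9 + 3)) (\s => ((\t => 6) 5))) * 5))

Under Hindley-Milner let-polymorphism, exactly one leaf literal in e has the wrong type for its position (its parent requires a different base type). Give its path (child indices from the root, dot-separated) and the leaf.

Answer: 0.2.0.0.1 : false

Derivation:
y : b
\y._ : b -> b
\x._ : a -> b -> b
  unify Bool ~ Bool
  unify Int ~ Int
  unify a -> b -> b ~ Int -> c
  unify a ~ Int
  unify b -> b ~ c
_ _ : b -> b
let u : Bool
\v._ : d -> Int
let z : forall. d -> Int
  unify Bool ~ Bool
  unify Bool ~ Bool
  unify b -> b ~ Bool -> e
  unify b ~ Bool
  unify Bool ~ e
_ _ : Bool
  unify Bool ~ Bool
  unify Int ~ Int
  unify Bool ~ Int
  FAIL: mismatch Bool ~ Int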